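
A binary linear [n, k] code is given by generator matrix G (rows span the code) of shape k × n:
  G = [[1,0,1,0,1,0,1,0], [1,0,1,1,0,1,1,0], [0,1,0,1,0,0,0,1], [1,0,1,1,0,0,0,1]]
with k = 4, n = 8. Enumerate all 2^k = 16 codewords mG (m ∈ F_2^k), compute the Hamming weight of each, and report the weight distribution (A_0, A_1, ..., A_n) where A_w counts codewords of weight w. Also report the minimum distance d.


Weight distribution: A_0 = 1, A_3 = 5, A_4 = 5, A_5 = 2, A_6 = 2, A_7 = 1. Minimum distance d = 3.

Enumerate all 2^4 = 16 messages m ∈ F_2^4.
For each, compute codeword c = mG in F_2^8, then tally its weight.
  m = 0000 → c = 00000000, weight = 0.
  m = 1000 → c = 10101010, weight = 4.
  m = 0100 → c = 10110110, weight = 5.
  m = 1100 → c = 00011100, weight = 3.
  m = 0010 → c = 01010001, weight = 3.
  m = 1010 → c = 11111011, weight = 7.
  m = 0110 → c = 11100111, weight = 6.
  m = 1110 → c = 01001101, weight = 4.
  m = 0001 → c = 10110001, weight = 4.
  m = 1001 → c = 00011011, weight = 4.
  m = 0101 → c = 00000111, weight = 3.
  m = 1101 → c = 10101101, weight = 5.
  m = 0011 → c = 11100000, weight = 3.
  m = 1011 → c = 01001010, weight = 3.
  m = 0111 → c = 01010110, weight = 4.
  m = 1111 → c = 11111100, weight = 6.
Tally weights:
  weight 0: 1 codewords.
  weight 3: 5 codewords.
  weight 4: 5 codewords.
  weight 5: 2 codewords.
  weight 6: 2 codewords.
  weight 7: 1 codewords.
Minimum distance d = smallest w > 0 with A_w > 0 = 3.
Sanity: Σ A_w = 16 = 2^4 = 16 ✓.


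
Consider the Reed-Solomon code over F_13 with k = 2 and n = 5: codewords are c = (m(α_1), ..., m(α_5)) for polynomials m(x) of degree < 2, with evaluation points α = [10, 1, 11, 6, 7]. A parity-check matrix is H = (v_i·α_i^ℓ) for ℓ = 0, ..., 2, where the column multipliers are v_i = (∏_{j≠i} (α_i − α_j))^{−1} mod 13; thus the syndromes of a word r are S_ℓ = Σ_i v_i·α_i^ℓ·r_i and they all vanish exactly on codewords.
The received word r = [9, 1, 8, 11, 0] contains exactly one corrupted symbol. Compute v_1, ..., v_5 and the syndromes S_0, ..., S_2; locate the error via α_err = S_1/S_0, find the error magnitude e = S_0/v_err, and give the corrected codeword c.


S = (9, 12, 3), error at position 1, error magnitude e = 3, c = [6, 1, 8, 11, 0].

Step 1: column multipliers v_i = (∏_{j≠i}(α_i − α_j))^{−1} mod 13.
  i = 1 (α = 10): (10−1)(10−11)(10−6)(10−7) = 9·(−1)·4·3 = −108 ≡ 9, so v_1 = 9^{−1} = 3 (mod 13).
  i = 2 (α = 1): (1−10)(1−11)(1−6)(1−7) = (−9)·(−10)·(−5)·(−6) = 2700 ≡ 9, so v_2 = 9^{−1} = 3 (mod 13).
  i = 3 (α = 11): (11−10)(11−1)(11−6)(11−7) = 1·10·5·4 = 200 ≡ 5, so v_3 = 5^{−1} = 8 (mod 13).
  i = 4 (α = 6): (6−10)(6−1)(6−11)(6−7) = (−4)·5·(−5)·(−1) = −100 ≡ 4, so v_4 = 4^{−1} = 10 (mod 13).
  i = 5 (α = 7): (7−10)(7−1)(7−11)(7−6) = (−3)·6·(−4)·1 = 72 ≡ 7, so v_5 = 7^{−1} = 2 (mod 13).
  v = [3, 3, 8, 10, 2].
Step 2: syndromes of r = [9, 1, 8, 11, 0] (all sums mod 13).
  S_0 = Σ v_i r_i = 3·9 + 3·1 + 8·8 + 10·11 + 2·0 = 204 ≡ 9.
  S_1 = Σ v_i α_i r_i = 3·10·9 + 3·1·1 + 8·11·8 + 10·6·11 + 2·7·0 = 1637 ≡ 12.
  α_i^2 mod 13 = [9, 1, 4, 10, 10].
  S_2 = Σ v_i α_i^2 r_i = 3·9·9 + 3·1·1 + 8·4·8 + 10·10·11 + 2·10·0 = 1602 ≡ 3.
  S = (9, 12, 3) ≠ 0, so r is not a codeword (an error is present).
Step 3: locate the error. For a single error e at position i, S_ℓ = v_i·e·α_i^ℓ, so α_err = S_1/S_0.
  S_0^{−1} = 9^{−1} = 3 (mod 13), so α_err = 12·3 = 36 ≡ 10 = α_1. Error position i = 1.
  Consistency check: S_2/S_1 = 3·12 = 36 ≡ 10 = α_err ✓ (single-error assumption holds).
Step 4: error magnitude e = S_0/v_1 = S_0·∏_{j≠1}(α_1 − α_j) = 9·9 = 81 ≡ 3 (mod 13).
Step 5: correct position 1: c_1 = r_1 − e = 9 − 3 ≡ 6 (mod 13). Hence c = [6, 1, 8, 11, 0].
  Check: interpolating c through the α_i gives m(x) = 12 + 2·x (degree < 2) with m(α_i) = c_i for every i, so c is indeed a codeword.


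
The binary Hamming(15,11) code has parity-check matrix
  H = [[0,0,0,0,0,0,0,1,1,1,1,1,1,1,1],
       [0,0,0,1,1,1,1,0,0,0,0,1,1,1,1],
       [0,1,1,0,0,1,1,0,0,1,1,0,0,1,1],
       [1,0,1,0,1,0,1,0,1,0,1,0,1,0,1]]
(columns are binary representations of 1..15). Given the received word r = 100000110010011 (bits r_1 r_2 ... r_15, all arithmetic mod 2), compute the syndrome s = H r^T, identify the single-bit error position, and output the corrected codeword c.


s = (0, 1, 0, 0)^T, error position = 4, corrected codeword c = 100100110010011

Compute s = H r^T mod 2 one row at a time:
  s_1 = 1 + 0 + 0 + 1 + 0 + 0 + 1 + 1 = 4 ≡ 0 (mod 2).
  s_2 = 0 + 0 + 0 + 1 + 0 + 0 + 1 + 1 = 3 ≡ 1 (mod 2).
  s_3 = 0 + 0 + 0 + 1 + 0 + 1 + 1 + 1 = 4 ≡ 0 (mod 2).
  s_4 = 1 + 0 + 0 + 1 + 0 + 1 + 0 + 1 = 4 ≡ 0 (mod 2).
s = (0, 1, 0, 0)^T — this equals column 4 of H (binary 0100), so error is at position 4.
Correct: flip bit 4 of r = 100000110010011 to get c = 100100110010011.


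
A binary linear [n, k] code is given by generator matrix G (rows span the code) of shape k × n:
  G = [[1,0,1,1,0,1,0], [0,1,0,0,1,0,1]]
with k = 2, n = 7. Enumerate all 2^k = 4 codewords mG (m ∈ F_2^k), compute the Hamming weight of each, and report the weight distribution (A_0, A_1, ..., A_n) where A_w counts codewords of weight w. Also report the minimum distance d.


Weight distribution: A_0 = 1, A_3 = 1, A_4 = 1, A_7 = 1. Minimum distance d = 3.

Enumerate all 2^2 = 4 messages m ∈ F_2^2.
For each, compute codeword c = mG in F_2^7, then tally its weight.
  m = 00 → c = 0000000, weight = 0.
  m = 10 → c = 1011010, weight = 4.
  m = 01 → c = 0100101, weight = 3.
  m = 11 → c = 1111111, weight = 7.
Tally weights:
  weight 0: 1 codewords.
  weight 3: 1 codewords.
  weight 4: 1 codewords.
  weight 7: 1 codewords.
Minimum distance d = smallest w > 0 with A_w > 0 = 3.
Sanity: Σ A_w = 4 = 2^2 = 4 ✓.


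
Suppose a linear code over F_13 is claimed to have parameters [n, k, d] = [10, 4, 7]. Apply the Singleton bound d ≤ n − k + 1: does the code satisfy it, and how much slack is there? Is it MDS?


Singleton RHS = n − k + 1 = 7, slack = 0, bound satisfied, MDS.

Singleton bound: d ≤ n − k + 1.
Here n = 10, k = 4, so n − k + 1 = 7.
Given d = 7, check d ≤ 7: YES.
Slack = (n − k + 1) − d = 0.
The code is MDS (slack = 0).
Description: the claimed parameters are [10, 4, 7]_13; such a code would be MDS (meets Singleton bound).


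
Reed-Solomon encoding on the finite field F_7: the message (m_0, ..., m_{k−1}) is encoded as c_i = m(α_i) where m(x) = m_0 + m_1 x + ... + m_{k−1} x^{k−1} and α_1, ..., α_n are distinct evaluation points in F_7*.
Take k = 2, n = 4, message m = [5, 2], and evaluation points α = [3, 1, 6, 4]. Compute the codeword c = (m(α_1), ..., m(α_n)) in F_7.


c = [4, 0, 3, 6]

Message polynomial: m(x) = 5 + 2·x (mod 7).
For each evaluation point α_i, compute m(α_i) mod 7:
  α_1 = 3: Horner steps 2 → 4, so m(3) = 4.
  α_2 = 1: Horner steps 2 → 0, so m(1) = 0.
  α_3 = 6: Horner steps 2 → 3, so m(6) = 3.
  α_4 = 4: Horner steps 2 → 6, so m(4) = 6.
Codeword c = [4, 0, 3, 6] ∈ F_7^4.


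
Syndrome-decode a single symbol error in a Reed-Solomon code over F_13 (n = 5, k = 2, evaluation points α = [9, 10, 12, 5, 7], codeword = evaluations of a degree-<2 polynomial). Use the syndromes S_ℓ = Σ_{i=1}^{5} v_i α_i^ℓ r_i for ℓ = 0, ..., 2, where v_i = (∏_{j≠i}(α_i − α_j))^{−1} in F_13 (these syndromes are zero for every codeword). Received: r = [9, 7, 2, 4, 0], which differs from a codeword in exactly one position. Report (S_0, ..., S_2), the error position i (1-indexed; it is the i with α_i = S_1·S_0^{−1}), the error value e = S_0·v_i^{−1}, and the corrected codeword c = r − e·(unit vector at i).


S = (6, 7, 6), error at position 3, error magnitude e = 12, c = [9, 7, 3, 4, 0].

Step 1: column multipliers v_i = (∏_{j≠i}(α_i − α_j))^{−1} mod 13.
  i = 1 (α = 9): (9−10)(9−12)(9−5)(9−7) = (−1)·(−3)·4·2 = 24 ≡ 11, so v_1 = 11^{−1} = 6 (mod 13).
  i = 2 (α = 10): (10−9)(10−12)(10−5)(10−7) = 1·(−2)·5·3 = −30 ≡ 9, so v_2 = 9^{−1} = 3 (mod 13).
  i = 3 (α = 12): (12−9)(12−10)(12−5)(12−7) = 3·2·7·5 = 210 ≡ 2, so v_3 = 2^{−1} = 7 (mod 13).
  i = 4 (α = 5): (5−9)(5−10)(5−12)(5−7) = (−4)·(−5)·(−7)·(−2) = 280 ≡ 7, so v_4 = 7^{−1} = 2 (mod 13).
  i = 5 (α = 7): (7−9)(7−10)(7−12)(7−5) = (−2)·(−3)·(−5)·2 = −60 ≡ 5, so v_5 = 5^{−1} = 8 (mod 13).
  v = [6, 3, 7, 2, 8].
Step 2: syndromes of r = [9, 7, 2, 4, 0] (all sums mod 13).
  S_0 = Σ v_i r_i = 6·9 + 3·7 + 7·2 + 2·4 + 8·0 = 97 ≡ 6.
  S_1 = Σ v_i α_i r_i = 6·9·9 + 3·10·7 + 7·12·2 + 2·5·4 + 8·7·0 = 904 ≡ 7.
  α_i^2 mod 13 = [3, 9, 1, 12, 10].
  S_2 = Σ v_i α_i^2 r_i = 6·3·9 + 3·9·7 + 7·1·2 + 2·12·4 + 8·10·0 = 461 ≡ 6.
  S = (6, 7, 6) ≠ 0, so r is not a codeword (an error is present).
Step 3: locate the error. For a single error e at position i, S_ℓ = v_i·e·α_i^ℓ, so α_err = S_1/S_0.
  S_0^{−1} = 6^{−1} = 11 (mod 13), so α_err = 7·11 = 77 ≡ 12 = α_3. Error position i = 3.
  Consistency check: S_2/S_1 = 6·2 = 12 ≡ 12 = α_err ✓ (single-error assumption holds).
Step 4: error magnitude e = S_0/v_3 = S_0·∏_{j≠3}(α_3 − α_j) = 6·2 = 12 ≡ 12 (mod 13).
Step 5: correct position 3: c_3 = r_3 − e = 2 − 12 ≡ 3 (mod 13). Hence c = [9, 7, 3, 4, 0].
  Check: interpolating c through the α_i gives m(x) = 1 + 11·x (degree < 2) with m(α_i) = c_i for every i, so c is indeed a codeword.


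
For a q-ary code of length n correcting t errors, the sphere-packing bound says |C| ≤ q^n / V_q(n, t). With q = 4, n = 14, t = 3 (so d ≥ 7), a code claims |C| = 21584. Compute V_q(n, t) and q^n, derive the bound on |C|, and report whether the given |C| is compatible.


V_q(n, t) = 10690, q^n = 268435456, Hamming bound = 25110, |C| = 21584 ≤ bound (satisfied).

Step 1: Compute V_q(n, t) = Σ_{j=0}^3 C(n, j) (q−1)^j.
  j = 0: C(14,0)·(3)^0 = 1·1 = 1.
  j = 1: C(14,1)·(3)^1 = 14·3 = 42.
  j = 2: C(14,2)·(3)^2 = 91·9 = 819.
  j = 3: C(14,3)·(3)^3 = 364·27 = 9828.
  V_q(n, t) = 1 + 42 + 819 + 9828 = 10690.
Step 2: q^n = 4^14 = 268435456.
Step 3: Hamming bound ⌊q^n / V_q(n,t)⌋ = ⌊268435456/10690⌋ = 25110.
Step 4: Compare |C| = 21584 to 25110: satisfied.
The claimed |C| lies below the Hamming bound.


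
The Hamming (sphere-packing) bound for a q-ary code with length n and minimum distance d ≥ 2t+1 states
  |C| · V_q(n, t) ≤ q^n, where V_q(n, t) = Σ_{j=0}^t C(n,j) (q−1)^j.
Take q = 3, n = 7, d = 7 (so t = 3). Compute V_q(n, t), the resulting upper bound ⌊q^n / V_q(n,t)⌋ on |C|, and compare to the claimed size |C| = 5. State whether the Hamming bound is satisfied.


V_q(n, t) = 379, q^n = 2187, Hamming bound = 5, |C| = 5 ≤ bound (satisfied).

Step 1: Compute V_q(n, t) = Σ_{j=0}^3 C(n, j) (q−1)^j.
  j = 0: C(7,0)·(2)^0 = 1·1 = 1.
  j = 1: C(7,1)·(2)^1 = 7·2 = 14.
  j = 2: C(7,2)·(2)^2 = 21·4 = 84.
  j = 3: C(7,3)·(2)^3 = 35·8 = 280.
  V_q(n, t) = 1 + 14 + 84 + 280 = 379.
Step 2: q^n = 3^7 = 2187.
Step 3: Hamming bound ⌊q^n / V_q(n,t)⌋ = ⌊2187/379⌋ = 5.
Step 4: Compare |C| = 5 to 5: satisfied.
The claimed |C| lies at the Hamming bound (tight).


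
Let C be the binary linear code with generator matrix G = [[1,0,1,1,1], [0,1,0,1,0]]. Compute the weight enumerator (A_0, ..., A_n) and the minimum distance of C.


Weight distribution: A_0 = 1, A_2 = 1, A_4 = 2. Minimum distance d = 2.

Enumerate all 2^2 = 4 messages m ∈ F_2^2.
For each, compute codeword c = mG in F_2^5, then tally its weight.
  m = 00 → c = 00000, weight = 0.
  m = 10 → c = 10111, weight = 4.
  m = 01 → c = 01010, weight = 2.
  m = 11 → c = 11101, weight = 4.
Tally weights:
  weight 0: 1 codewords.
  weight 2: 1 codewords.
  weight 4: 2 codewords.
Minimum distance d = smallest w > 0 with A_w > 0 = 2.
Sanity: Σ A_w = 4 = 2^2 = 4 ✓.


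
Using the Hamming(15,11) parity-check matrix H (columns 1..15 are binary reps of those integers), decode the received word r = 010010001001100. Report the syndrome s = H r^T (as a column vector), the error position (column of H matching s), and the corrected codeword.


s = (1, 1, 1, 1)^T, error position = 15, corrected codeword c = 010010001001101

Compute s = H r^T mod 2 one row at a time:
  s_1 = 0 + 1 + 0 + 0 + 1 + 1 + 0 + 0 = 3 ≡ 1 (mod 2).
  s_2 = 0 + 1 + 0 + 0 + 1 + 1 + 0 + 0 = 3 ≡ 1 (mod 2).
  s_3 = 1 + 0 + 0 + 0 + 0 + 0 + 0 + 0 = 1 ≡ 1 (mod 2).
  s_4 = 0 + 0 + 1 + 0 + 1 + 0 + 1 + 0 = 3 ≡ 1 (mod 2).
s = (1, 1, 1, 1)^T — this equals column 15 of H (binary 1111), so error is at position 15.
Correct: flip bit 15 of r = 010010001001100 to get c = 010010001001101.


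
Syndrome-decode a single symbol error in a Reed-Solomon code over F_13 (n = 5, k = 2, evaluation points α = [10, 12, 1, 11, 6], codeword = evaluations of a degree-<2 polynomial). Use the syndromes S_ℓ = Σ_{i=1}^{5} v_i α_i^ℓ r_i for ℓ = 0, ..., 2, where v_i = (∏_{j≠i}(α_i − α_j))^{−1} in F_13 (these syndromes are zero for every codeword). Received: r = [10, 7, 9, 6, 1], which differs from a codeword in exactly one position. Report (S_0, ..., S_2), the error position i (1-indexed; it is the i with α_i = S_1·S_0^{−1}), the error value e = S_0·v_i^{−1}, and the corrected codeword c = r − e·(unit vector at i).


S = (10, 9, 12), error at position 1, error magnitude e = 5, c = [5, 7, 9, 6, 1].

Step 1: column multipliers v_i = (∏_{j≠i}(α_i − α_j))^{−1} mod 13.
  i = 1 (α = 10): (10−12)(10−1)(10−11)(10−6) = (−2)·9·(−1)·4 = 72 ≡ 7, so v_1 = 7^{−1} = 2 (mod 13).
  i = 2 (α = 12): (12−10)(12−1)(12−11)(12−6) = 2·11·1·6 = 132 ≡ 2, so v_2 = 2^{−1} = 7 (mod 13).
  i = 3 (α = 1): (1−10)(1−12)(1−11)(1−6) = (−9)·(−11)·(−10)·(−5) = 4950 ≡ 10, so v_3 = 10^{−1} = 4 (mod 13).
  i = 4 (α = 11): (11−10)(11−12)(11−1)(11−6) = 1·(−1)·10·5 = −50 ≡ 2, so v_4 = 2^{−1} = 7 (mod 13).
  i = 5 (α = 6): (6−10)(6−12)(6−1)(6−11) = (−4)·(−6)·5·(−5) = −600 ≡ 11, so v_5 = 11^{−1} = 6 (mod 13).
  v = [2, 7, 4, 7, 6].
Step 2: syndromes of r = [10, 7, 9, 6, 1] (all sums mod 13).
  S_0 = Σ v_i r_i = 2·10 + 7·7 + 4·9 + 7·6 + 6·1 = 153 ≡ 10.
  S_1 = Σ v_i α_i r_i = 2·10·10 + 7·12·7 + 4·1·9 + 7·11·6 + 6·6·1 = 1322 ≡ 9.
  α_i^2 mod 13 = [9, 1, 1, 4, 10].
  S_2 = Σ v_i α_i^2 r_i = 2·9·10 + 7·1·7 + 4·1·9 + 7·4·6 + 6·10·1 = 493 ≡ 12.
  S = (10, 9, 12) ≠ 0, so r is not a codeword (an error is present).
Step 3: locate the error. For a single error e at position i, S_ℓ = v_i·e·α_i^ℓ, so α_err = S_1/S_0.
  S_0^{−1} = 10^{−1} = 4 (mod 13), so α_err = 9·4 = 36 ≡ 10 = α_1. Error position i = 1.
  Consistency check: S_2/S_1 = 12·3 = 36 ≡ 10 = α_err ✓ (single-error assumption holds).
Step 4: error magnitude e = S_0/v_1 = S_0·∏_{j≠1}(α_1 − α_j) = 10·7 = 70 ≡ 5 (mod 13).
Step 5: correct position 1: c_1 = r_1 − e = 10 − 5 ≡ 5 (mod 13). Hence c = [5, 7, 9, 6, 1].
  Check: interpolating c through the α_i gives m(x) = 8 + 1·x (degree < 2) with m(α_i) = c_i for every i, so c is indeed a codeword.


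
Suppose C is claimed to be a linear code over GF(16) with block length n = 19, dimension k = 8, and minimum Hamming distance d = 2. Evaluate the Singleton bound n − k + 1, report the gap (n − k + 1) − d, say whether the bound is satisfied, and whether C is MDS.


Singleton RHS = n − k + 1 = 12, slack = 10, bound satisfied, not MDS.

Singleton bound: d ≤ n − k + 1.
Here n = 19, k = 8, so n − k + 1 = 12.
Given d = 2, check d ≤ 12: YES.
Slack = (n − k + 1) − d = 10.
The code is NOT MDS (slack = 10 > 0).
Description: the claimed parameters are [19, 8, 2]_16; such a code would be non-MDS.


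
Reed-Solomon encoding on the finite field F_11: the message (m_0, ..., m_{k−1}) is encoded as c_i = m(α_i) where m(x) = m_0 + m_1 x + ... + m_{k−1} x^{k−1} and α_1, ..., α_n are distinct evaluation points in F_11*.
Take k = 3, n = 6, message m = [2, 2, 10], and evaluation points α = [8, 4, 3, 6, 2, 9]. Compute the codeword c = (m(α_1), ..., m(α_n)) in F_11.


c = [9, 5, 10, 0, 2, 5]

Message polynomial: m(x) = 2 + 2·x + 10·x^2 (mod 11).
For each evaluation point α_i, compute m(α_i) mod 11:
  α_1 = 8: Horner steps 10 → 5 → 9, so m(8) = 9.
  α_2 = 4: Horner steps 10 → 9 → 5, so m(4) = 5.
  α_3 = 3: Horner steps 10 → 10 → 10, so m(3) = 10.
  α_4 = 6: Horner steps 10 → 7 → 0, so m(6) = 0.
  α_5 = 2: Horner steps 10 → 0 → 2, so m(2) = 2.
  α_6 = 9: Horner steps 10 → 4 → 5, so m(9) = 5.
Codeword c = [9, 5, 10, 0, 2, 5] ∈ F_11^6.


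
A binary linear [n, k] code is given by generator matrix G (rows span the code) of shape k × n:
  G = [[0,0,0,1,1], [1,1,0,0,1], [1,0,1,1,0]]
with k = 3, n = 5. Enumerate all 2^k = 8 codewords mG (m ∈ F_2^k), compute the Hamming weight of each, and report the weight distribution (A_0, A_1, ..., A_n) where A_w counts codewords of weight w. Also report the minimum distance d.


Weight distribution: A_0 = 1, A_2 = 2, A_3 = 4, A_4 = 1. Minimum distance d = 2.

Enumerate all 2^3 = 8 messages m ∈ F_2^3.
For each, compute codeword c = mG in F_2^5, then tally its weight.
  m = 000 → c = 00000, weight = 0.
  m = 100 → c = 00011, weight = 2.
  m = 010 → c = 11001, weight = 3.
  m = 110 → c = 11010, weight = 3.
  m = 001 → c = 10110, weight = 3.
  m = 101 → c = 10101, weight = 3.
  m = 011 → c = 01111, weight = 4.
  m = 111 → c = 01100, weight = 2.
Tally weights:
  weight 0: 1 codewords.
  weight 2: 2 codewords.
  weight 3: 4 codewords.
  weight 4: 1 codewords.
Minimum distance d = smallest w > 0 with A_w > 0 = 2.
Sanity: Σ A_w = 8 = 2^3 = 8 ✓.


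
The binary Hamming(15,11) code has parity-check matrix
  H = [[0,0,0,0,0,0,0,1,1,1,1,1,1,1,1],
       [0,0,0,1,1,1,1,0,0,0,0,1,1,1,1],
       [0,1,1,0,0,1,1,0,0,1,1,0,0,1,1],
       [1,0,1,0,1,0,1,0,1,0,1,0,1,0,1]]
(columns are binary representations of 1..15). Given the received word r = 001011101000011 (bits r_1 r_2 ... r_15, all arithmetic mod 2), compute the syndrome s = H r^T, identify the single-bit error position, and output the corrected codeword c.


s = (1, 1, 1, 1)^T, error position = 15, corrected codeword c = 001011101000010

Compute s = H r^T mod 2 one row at a time:
  s_1 = 0 + 1 + 0 + 0 + 0 + 0 + 1 + 1 = 3 ≡ 1 (mod 2).
  s_2 = 0 + 1 + 1 + 1 + 0 + 0 + 1 + 1 = 5 ≡ 1 (mod 2).
  s_3 = 0 + 1 + 1 + 1 + 0 + 0 + 1 + 1 = 5 ≡ 1 (mod 2).
  s_4 = 0 + 1 + 1 + 1 + 1 + 0 + 0 + 1 = 5 ≡ 1 (mod 2).
s = (1, 1, 1, 1)^T — this equals column 15 of H (binary 1111), so error is at position 15.
Correct: flip bit 15 of r = 001011101000011 to get c = 001011101000010.


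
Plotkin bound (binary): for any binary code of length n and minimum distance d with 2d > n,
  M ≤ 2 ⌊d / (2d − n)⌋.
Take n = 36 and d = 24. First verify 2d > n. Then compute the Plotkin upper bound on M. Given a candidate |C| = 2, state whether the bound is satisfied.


Plotkin bound M ≤ 4; given |C| = 2 ≤ bound (satisfied).

Check applicability: 2d = 48, n = 36.
2d − n = 12 > 0, so Plotkin applies.
Compute d/(2d−n) = 24/12 ≈ 2.0000.
⌊d/(2d−n)⌋ = 2.
Plotkin bound: M ≤ 2·2 = 4.
Given |C| = 2, check: satisfied.
This |C| is below the Plotkin bound.


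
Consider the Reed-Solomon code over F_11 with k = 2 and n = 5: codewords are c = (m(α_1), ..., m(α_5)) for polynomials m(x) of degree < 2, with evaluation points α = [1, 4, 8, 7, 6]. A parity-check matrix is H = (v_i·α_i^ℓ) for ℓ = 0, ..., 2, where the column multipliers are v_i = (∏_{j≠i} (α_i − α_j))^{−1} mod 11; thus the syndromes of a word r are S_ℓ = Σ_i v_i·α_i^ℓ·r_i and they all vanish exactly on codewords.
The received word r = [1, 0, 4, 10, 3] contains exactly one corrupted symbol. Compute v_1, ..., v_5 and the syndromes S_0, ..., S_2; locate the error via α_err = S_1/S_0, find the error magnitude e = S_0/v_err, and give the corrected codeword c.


S = (9, 6, 4), error at position 3, error magnitude e = 9, c = [1, 0, 6, 10, 3].

Step 1: column multipliers v_i = (∏_{j≠i}(α_i − α_j))^{−1} mod 11.
  i = 1 (α = 1): (1−4)(1−8)(1−7)(1−6) = (−3)·(−7)·(−6)·(−5) = 630 ≡ 3, so v_1 = 3^{−1} = 4 (mod 11).
  i = 2 (α = 4): (4−1)(4−8)(4−7)(4−6) = 3·(−4)·(−3)·(−2) = −72 ≡ 5, so v_2 = 5^{−1} = 9 (mod 11).
  i = 3 (α = 8): (8−1)(8−4)(8−7)(8−6) = 7·4·1·2 = 56 ≡ 1, so v_3 = 1^{−1} = 1 (mod 11).
  i = 4 (α = 7): (7−1)(7−4)(7−8)(7−6) = 6·3·(−1)·1 = −18 ≡ 4, so v_4 = 4^{−1} = 3 (mod 11).
  i = 5 (α = 6): (6−1)(6−4)(6−8)(6−7) = 5·2·(−2)·(−1) = 20 ≡ 9, so v_5 = 9^{−1} = 5 (mod 11).
  v = [4, 9, 1, 3, 5].
Step 2: syndromes of r = [1, 0, 4, 10, 3] (all sums mod 11).
  S_0 = Σ v_i r_i = 4·1 + 9·0 + 1·4 + 3·10 + 5·3 = 53 ≡ 9.
  S_1 = Σ v_i α_i r_i = 4·1·1 + 9·4·0 + 1·8·4 + 3·7·10 + 5·6·3 = 336 ≡ 6.
  α_i^2 mod 11 = [1, 5, 9, 5, 3].
  S_2 = Σ v_i α_i^2 r_i = 4·1·1 + 9·5·0 + 1·9·4 + 3·5·10 + 5·3·3 = 235 ≡ 4.
  S = (9, 6, 4) ≠ 0, so r is not a codeword (an error is present).
Step 3: locate the error. For a single error e at position i, S_ℓ = v_i·e·α_i^ℓ, so α_err = S_1/S_0.
  S_0^{−1} = 9^{−1} = 5 (mod 11), so α_err = 6·5 = 30 ≡ 8 = α_3. Error position i = 3.
  Consistency check: S_2/S_1 = 4·2 = 8 ≡ 8 = α_err ✓ (single-error assumption holds).
Step 4: error magnitude e = S_0/v_3 = S_0·∏_{j≠3}(α_3 − α_j) = 9·1 = 9 ≡ 9 (mod 11).
Step 5: correct position 3: c_3 = r_3 − e = 4 − 9 ≡ 6 (mod 11). Hence c = [1, 0, 6, 10, 3].
  Check: interpolating c through the α_i gives m(x) = 5 + 7·x (degree < 2) with m(α_i) = c_i for every i, so c is indeed a codeword.


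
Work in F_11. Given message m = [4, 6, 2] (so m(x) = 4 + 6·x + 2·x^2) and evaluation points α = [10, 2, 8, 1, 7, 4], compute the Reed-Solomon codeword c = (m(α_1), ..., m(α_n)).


c = [0, 2, 4, 1, 1, 5]

Message polynomial: m(x) = 4 + 6·x + 2·x^2 (mod 11).
For each evaluation point α_i, compute m(α_i) mod 11:
  α_1 = 10: Horner steps 2 → 4 → 0, so m(10) = 0.
  α_2 = 2: Horner steps 2 → 10 → 2, so m(2) = 2.
  α_3 = 8: Horner steps 2 → 0 → 4, so m(8) = 4.
  α_4 = 1: Horner steps 2 → 8 → 1, so m(1) = 1.
  α_5 = 7: Horner steps 2 → 9 → 1, so m(7) = 1.
  α_6 = 4: Horner steps 2 → 3 → 5, so m(4) = 5.
Codeword c = [0, 2, 4, 1, 1, 5] ∈ F_11^6.


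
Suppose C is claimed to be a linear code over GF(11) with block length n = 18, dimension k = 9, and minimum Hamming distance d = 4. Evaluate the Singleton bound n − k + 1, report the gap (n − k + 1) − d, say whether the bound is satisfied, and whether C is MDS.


Singleton RHS = n − k + 1 = 10, slack = 6, bound satisfied, not MDS.

Singleton bound: d ≤ n − k + 1.
Here n = 18, k = 9, so n − k + 1 = 10.
Given d = 4, check d ≤ 10: YES.
Slack = (n − k + 1) − d = 6.
The code is NOT MDS (slack = 6 > 0).
Description: the claimed parameters are [18, 9, 4]_11; such a code would be non-MDS.


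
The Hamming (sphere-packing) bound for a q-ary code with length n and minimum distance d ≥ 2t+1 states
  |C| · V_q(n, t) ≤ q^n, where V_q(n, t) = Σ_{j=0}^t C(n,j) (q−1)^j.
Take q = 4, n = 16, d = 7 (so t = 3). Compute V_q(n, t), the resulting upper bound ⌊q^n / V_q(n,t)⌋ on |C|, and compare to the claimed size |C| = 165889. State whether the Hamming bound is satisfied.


V_q(n, t) = 16249, q^n = 4294967296, Hamming bound = 264321, |C| = 165889 ≤ bound (satisfied).

Step 1: Compute V_q(n, t) = Σ_{j=0}^3 C(n, j) (q−1)^j.
  j = 0: C(16,0)·(3)^0 = 1·1 = 1.
  j = 1: C(16,1)·(3)^1 = 16·3 = 48.
  j = 2: C(16,2)·(3)^2 = 120·9 = 1080.
  j = 3: C(16,3)·(3)^3 = 560·27 = 15120.
  V_q(n, t) = 1 + 48 + 1080 + 15120 = 16249.
Step 2: q^n = 4^16 = 4294967296.
Step 3: Hamming bound ⌊q^n / V_q(n,t)⌋ = ⌊4294967296/16249⌋ = 264321.
Step 4: Compare |C| = 165889 to 264321: satisfied.
The claimed |C| lies below the Hamming bound.


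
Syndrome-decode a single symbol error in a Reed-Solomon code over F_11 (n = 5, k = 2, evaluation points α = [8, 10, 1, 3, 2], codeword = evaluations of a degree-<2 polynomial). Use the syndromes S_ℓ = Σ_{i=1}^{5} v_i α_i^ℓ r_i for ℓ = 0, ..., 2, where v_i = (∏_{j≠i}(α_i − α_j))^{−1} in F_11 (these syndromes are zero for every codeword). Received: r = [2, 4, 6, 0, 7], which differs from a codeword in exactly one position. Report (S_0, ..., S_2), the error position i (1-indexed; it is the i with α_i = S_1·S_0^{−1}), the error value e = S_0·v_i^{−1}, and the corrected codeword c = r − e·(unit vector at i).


S = (9, 5, 4), error at position 4, error magnitude e = 3, c = [2, 4, 6, 8, 7].

Step 1: column multipliers v_i = (∏_{j≠i}(α_i − α_j))^{−1} mod 11.
  i = 1 (α = 8): (8−10)(8−1)(8−3)(8−2) = (−2)·7·5·6 = −420 ≡ 9, so v_1 = 9^{−1} = 5 (mod 11).
  i = 2 (α = 10): (10−8)(10−1)(10−3)(10−2) = 2·9·7·8 = 1008 ≡ 7, so v_2 = 7^{−1} = 8 (mod 11).
  i = 3 (α = 1): (1−8)(1−10)(1−3)(1−2) = (−7)·(−9)·(−2)·(−1) = 126 ≡ 5, so v_3 = 5^{−1} = 9 (mod 11).
  i = 4 (α = 3): (3−8)(3−10)(3−1)(3−2) = (−5)·(−7)·2·1 = 70 ≡ 4, so v_4 = 4^{−1} = 3 (mod 11).
  i = 5 (α = 2): (2−8)(2−10)(2−1)(2−3) = (−6)·(−8)·1·(−1) = −48 ≡ 7, so v_5 = 7^{−1} = 8 (mod 11).
  v = [5, 8, 9, 3, 8].
Step 2: syndromes of r = [2, 4, 6, 0, 7] (all sums mod 11).
  S_0 = Σ v_i r_i = 5·2 + 8·4 + 9·6 + 3·0 + 8·7 = 152 ≡ 9.
  S_1 = Σ v_i α_i r_i = 5·8·2 + 8·10·4 + 9·1·6 + 3·3·0 + 8·2·7 = 566 ≡ 5.
  α_i^2 mod 11 = [9, 1, 1, 9, 4].
  S_2 = Σ v_i α_i^2 r_i = 5·9·2 + 8·1·4 + 9·1·6 + 3·9·0 + 8·4·7 = 400 ≡ 4.
  S = (9, 5, 4) ≠ 0, so r is not a codeword (an error is present).
Step 3: locate the error. For a single error e at position i, S_ℓ = v_i·e·α_i^ℓ, so α_err = S_1/S_0.
  S_0^{−1} = 9^{−1} = 5 (mod 11), so α_err = 5·5 = 25 ≡ 3 = α_4. Error position i = 4.
  Consistency check: S_2/S_1 = 4·9 = 36 ≡ 3 = α_err ✓ (single-error assumption holds).
Step 4: error magnitude e = S_0/v_4 = S_0·∏_{j≠4}(α_4 − α_j) = 9·4 = 36 ≡ 3 (mod 11).
Step 5: correct position 4: c_4 = r_4 − e = 0 − 3 ≡ 8 (mod 11). Hence c = [2, 4, 6, 8, 7].
  Check: interpolating c through the α_i gives m(x) = 5 + 1·x (degree < 2) with m(α_i) = c_i for every i, so c is indeed a codeword.


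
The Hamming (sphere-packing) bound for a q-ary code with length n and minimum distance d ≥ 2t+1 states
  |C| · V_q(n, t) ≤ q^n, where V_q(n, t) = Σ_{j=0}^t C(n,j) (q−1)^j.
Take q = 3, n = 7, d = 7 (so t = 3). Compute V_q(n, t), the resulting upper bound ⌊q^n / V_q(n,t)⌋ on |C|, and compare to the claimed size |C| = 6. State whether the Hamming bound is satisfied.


V_q(n, t) = 379, q^n = 2187, Hamming bound = 5, |C| = 6 > bound (violated).

Step 1: Compute V_q(n, t) = Σ_{j=0}^3 C(n, j) (q−1)^j.
  j = 0: C(7,0)·(2)^0 = 1·1 = 1.
  j = 1: C(7,1)·(2)^1 = 7·2 = 14.
  j = 2: C(7,2)·(2)^2 = 21·4 = 84.
  j = 3: C(7,3)·(2)^3 = 35·8 = 280.
  V_q(n, t) = 1 + 14 + 84 + 280 = 379.
Step 2: q^n = 3^7 = 2187.
Step 3: Hamming bound ⌊q^n / V_q(n,t)⌋ = ⌊2187/379⌋ = 5.
Step 4: Compare |C| = 6 to 5: violated.
The claimed |C| lies above the Hamming bound, so no 3-ary code of length 7 with d ≥ 7 can have 6 codewords.


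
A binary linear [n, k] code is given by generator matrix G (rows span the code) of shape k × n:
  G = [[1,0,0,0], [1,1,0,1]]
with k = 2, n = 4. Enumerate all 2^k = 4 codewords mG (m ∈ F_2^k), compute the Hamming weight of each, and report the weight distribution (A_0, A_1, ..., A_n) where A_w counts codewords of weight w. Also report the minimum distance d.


Weight distribution: A_0 = 1, A_1 = 1, A_2 = 1, A_3 = 1. Minimum distance d = 1.

Enumerate all 2^2 = 4 messages m ∈ F_2^2.
For each, compute codeword c = mG in F_2^4, then tally its weight.
  m = 00 → c = 0000, weight = 0.
  m = 10 → c = 1000, weight = 1.
  m = 01 → c = 1101, weight = 3.
  m = 11 → c = 0101, weight = 2.
Tally weights:
  weight 0: 1 codewords.
  weight 1: 1 codewords.
  weight 2: 1 codewords.
  weight 3: 1 codewords.
Minimum distance d = smallest w > 0 with A_w > 0 = 1.
Sanity: Σ A_w = 4 = 2^2 = 4 ✓.


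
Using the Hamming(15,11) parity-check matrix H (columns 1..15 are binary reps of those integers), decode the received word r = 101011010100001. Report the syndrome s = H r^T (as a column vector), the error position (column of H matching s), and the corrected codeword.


s = (1, 1, 0, 0)^T, error position = 12, corrected codeword c = 101011010101001

Compute s = H r^T mod 2 one row at a time:
  s_1 = 1 + 0 + 1 + 0 + 0 + 0 + 0 + 1 = 3 ≡ 1 (mod 2).
  s_2 = 0 + 1 + 1 + 0 + 0 + 0 + 0 + 1 = 3 ≡ 1 (mod 2).
  s_3 = 0 + 1 + 1 + 0 + 1 + 0 + 0 + 1 = 4 ≡ 0 (mod 2).
  s_4 = 1 + 1 + 1 + 0 + 0 + 0 + 0 + 1 = 4 ≡ 0 (mod 2).
s = (1, 1, 0, 0)^T — this equals column 12 of H (binary 1100), so error is at position 12.
Correct: flip bit 12 of r = 101011010100001 to get c = 101011010101001.


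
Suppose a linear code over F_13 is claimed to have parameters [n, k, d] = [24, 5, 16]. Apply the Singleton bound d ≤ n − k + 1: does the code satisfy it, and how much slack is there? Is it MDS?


Singleton RHS = n − k + 1 = 20, slack = 4, bound satisfied, not MDS.

Singleton bound: d ≤ n − k + 1.
Here n = 24, k = 5, so n − k + 1 = 20.
Given d = 16, check d ≤ 20: YES.
Slack = (n − k + 1) − d = 4.
The code is NOT MDS (slack = 4 > 0).
Description: the claimed parameters are [24, 5, 16]_13; such a code would be non-MDS.


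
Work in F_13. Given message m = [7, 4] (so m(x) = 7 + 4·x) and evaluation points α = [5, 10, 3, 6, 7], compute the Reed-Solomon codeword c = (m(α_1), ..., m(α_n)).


c = [1, 8, 6, 5, 9]

Message polynomial: m(x) = 7 + 4·x (mod 13).
For each evaluation point α_i, compute m(α_i) mod 13:
  α_1 = 5: Horner steps 4 → 1, so m(5) = 1.
  α_2 = 10: Horner steps 4 → 8, so m(10) = 8.
  α_3 = 3: Horner steps 4 → 6, so m(3) = 6.
  α_4 = 6: Horner steps 4 → 5, so m(6) = 5.
  α_5 = 7: Horner steps 4 → 9, so m(7) = 9.
Codeword c = [1, 8, 6, 5, 9] ∈ F_13^5.


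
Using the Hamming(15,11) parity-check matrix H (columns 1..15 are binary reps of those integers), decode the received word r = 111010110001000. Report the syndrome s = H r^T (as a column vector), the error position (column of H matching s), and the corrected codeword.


s = (0, 1, 1, 0)^T, error position = 6, corrected codeword c = 111011110001000

Compute s = H r^T mod 2 one row at a time:
  s_1 = 1 + 0 + 0 + 0 + 1 + 0 + 0 + 0 = 2 ≡ 0 (mod 2).
  s_2 = 0 + 1 + 0 + 1 + 1 + 0 + 0 + 0 = 3 ≡ 1 (mod 2).
  s_3 = 1 + 1 + 0 + 1 + 0 + 0 + 0 + 0 = 3 ≡ 1 (mod 2).
  s_4 = 1 + 1 + 1 + 1 + 0 + 0 + 0 + 0 = 4 ≡ 0 (mod 2).
s = (0, 1, 1, 0)^T — this equals column 6 of H (binary 0110), so error is at position 6.
Correct: flip bit 6 of r = 111010110001000 to get c = 111011110001000.


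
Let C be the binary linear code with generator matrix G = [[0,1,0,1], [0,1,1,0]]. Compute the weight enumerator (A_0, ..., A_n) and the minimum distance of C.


Weight distribution: A_0 = 1, A_2 = 3. Minimum distance d = 2.

Enumerate all 2^2 = 4 messages m ∈ F_2^2.
For each, compute codeword c = mG in F_2^4, then tally its weight.
  m = 00 → c = 0000, weight = 0.
  m = 10 → c = 0101, weight = 2.
  m = 01 → c = 0110, weight = 2.
  m = 11 → c = 0011, weight = 2.
Tally weights:
  weight 0: 1 codewords.
  weight 2: 3 codewords.
Minimum distance d = smallest w > 0 with A_w > 0 = 2.
Sanity: Σ A_w = 4 = 2^2 = 4 ✓.


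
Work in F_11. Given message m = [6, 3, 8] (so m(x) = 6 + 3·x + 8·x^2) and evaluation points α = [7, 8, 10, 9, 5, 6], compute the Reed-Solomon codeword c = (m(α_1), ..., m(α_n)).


c = [1, 3, 0, 10, 1, 4]

Message polynomial: m(x) = 6 + 3·x + 8·x^2 (mod 11).
For each evaluation point α_i, compute m(α_i) mod 11:
  α_1 = 7: Horner steps 8 → 4 → 1, so m(7) = 1.
  α_2 = 8: Horner steps 8 → 1 → 3, so m(8) = 3.
  α_3 = 10: Horner steps 8 → 6 → 0, so m(10) = 0.
  α_4 = 9: Horner steps 8 → 9 → 10, so m(9) = 10.
  α_5 = 5: Horner steps 8 → 10 → 1, so m(5) = 1.
  α_6 = 6: Horner steps 8 → 7 → 4, so m(6) = 4.
Codeword c = [1, 3, 0, 10, 1, 4] ∈ F_11^6.


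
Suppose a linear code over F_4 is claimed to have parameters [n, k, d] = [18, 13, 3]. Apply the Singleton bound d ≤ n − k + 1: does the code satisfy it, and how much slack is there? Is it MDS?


Singleton RHS = n − k + 1 = 6, slack = 3, bound satisfied, not MDS.

Singleton bound: d ≤ n − k + 1.
Here n = 18, k = 13, so n − k + 1 = 6.
Given d = 3, check d ≤ 6: YES.
Slack = (n − k + 1) − d = 3.
The code is NOT MDS (slack = 3 > 0).
Description: the claimed parameters are [18, 13, 3]_4; such a code would be non-MDS.


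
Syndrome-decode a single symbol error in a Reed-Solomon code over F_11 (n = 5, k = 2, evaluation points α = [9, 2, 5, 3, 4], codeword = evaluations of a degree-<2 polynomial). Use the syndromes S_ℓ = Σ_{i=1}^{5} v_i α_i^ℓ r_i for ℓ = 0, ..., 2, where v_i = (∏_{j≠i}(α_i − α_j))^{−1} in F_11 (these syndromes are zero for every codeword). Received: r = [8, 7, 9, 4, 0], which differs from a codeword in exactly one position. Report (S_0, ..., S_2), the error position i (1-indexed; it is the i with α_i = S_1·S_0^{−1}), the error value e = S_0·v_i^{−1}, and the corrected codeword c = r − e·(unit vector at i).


S = (1, 4, 5), error at position 5, error magnitude e = 10, c = [8, 7, 9, 4, 1].

Step 1: column multipliers v_i = (∏_{j≠i}(α_i − α_j))^{−1} mod 11.
  i = 1 (α = 9): (9−2)(9−5)(9−3)(9−4) = 7·4·6·5 = 840 ≡ 4, so v_1 = 4^{−1} = 3 (mod 11).
  i = 2 (α = 2): (2−9)(2−5)(2−3)(2−4) = (−7)·(−3)·(−1)·(−2) = 42 ≡ 9, so v_2 = 9^{−1} = 5 (mod 11).
  i = 3 (α = 5): (5−9)(5−2)(5−3)(5−4) = (−4)·3·2·1 = −24 ≡ 9, so v_3 = 9^{−1} = 5 (mod 11).
  i = 4 (α = 3): (3−9)(3−2)(3−5)(3−4) = (−6)·1·(−2)·(−1) = −12 ≡ 10, so v_4 = 10^{−1} = 10 (mod 11).
  i = 5 (α = 4): (4−9)(4−2)(4−5)(4−3) = (−5)·2·(−1)·1 = 10 ≡ 10, so v_5 = 10^{−1} = 10 (mod 11).
  v = [3, 5, 5, 10, 10].
Step 2: syndromes of r = [8, 7, 9, 4, 0] (all sums mod 11).
  S_0 = Σ v_i r_i = 3·8 + 5·7 + 5·9 + 10·4 + 10·0 = 144 ≡ 1.
  S_1 = Σ v_i α_i r_i = 3·9·8 + 5·2·7 + 5·5·9 + 10·3·4 + 10·4·0 = 631 ≡ 4.
  α_i^2 mod 11 = [4, 4, 3, 9, 5].
  S_2 = Σ v_i α_i^2 r_i = 3·4·8 + 5·4·7 + 5·3·9 + 10·9·4 + 10·5·0 = 731 ≡ 5.
  S = (1, 4, 5) ≠ 0, so r is not a codeword (an error is present).
Step 3: locate the error. For a single error e at position i, S_ℓ = v_i·e·α_i^ℓ, so α_err = S_1/S_0.
  S_0^{−1} = 1^{−1} = 1 (mod 11), so α_err = 4·1 = 4 ≡ 4 = α_5. Error position i = 5.
  Consistency check: S_2/S_1 = 5·3 = 15 ≡ 4 = α_err ✓ (single-error assumption holds).
Step 4: error magnitude e = S_0/v_5 = S_0·∏_{j≠5}(α_5 − α_j) = 1·10 = 10 ≡ 10 (mod 11).
Step 5: correct position 5: c_5 = r_5 − e = 0 − 10 ≡ 1 (mod 11). Hence c = [8, 7, 9, 4, 1].
  Check: interpolating c through the α_i gives m(x) = 2 + 8·x (degree < 2) with m(α_i) = c_i for every i, so c is indeed a codeword.


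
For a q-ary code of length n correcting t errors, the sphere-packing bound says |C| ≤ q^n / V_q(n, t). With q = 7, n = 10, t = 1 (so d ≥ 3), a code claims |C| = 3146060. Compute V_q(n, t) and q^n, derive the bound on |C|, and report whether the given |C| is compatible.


V_q(n, t) = 61, q^n = 282475249, Hamming bound = 4630741, |C| = 3146060 ≤ bound (satisfied).

Step 1: Compute V_q(n, t) = Σ_{j=0}^1 C(n, j) (q−1)^j.
  j = 0: C(10,0)·(6)^0 = 1·1 = 1.
  j = 1: C(10,1)·(6)^1 = 10·6 = 60.
  V_q(n, t) = 1 + 60 = 61.
Step 2: q^n = 7^10 = 282475249.
Step 3: Hamming bound ⌊q^n / V_q(n,t)⌋ = ⌊282475249/61⌋ = 4630741.
Step 4: Compare |C| = 3146060 to 4630741: satisfied.
The claimed |C| lies below the Hamming bound.


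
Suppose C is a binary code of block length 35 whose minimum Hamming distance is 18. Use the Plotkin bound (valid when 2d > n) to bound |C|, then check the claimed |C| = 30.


Plotkin bound M ≤ 36; given |C| = 30 ≤ bound (satisfied).

Check applicability: 2d = 36, n = 35.
2d − n = 1 > 0, so Plotkin applies.
Compute d/(2d−n) = 18/1 ≈ 18.0000.
⌊d/(2d−n)⌋ = 18.
Plotkin bound: M ≤ 2·18 = 36.
Given |C| = 30, check: satisfied.
This |C| is below the Plotkin bound.


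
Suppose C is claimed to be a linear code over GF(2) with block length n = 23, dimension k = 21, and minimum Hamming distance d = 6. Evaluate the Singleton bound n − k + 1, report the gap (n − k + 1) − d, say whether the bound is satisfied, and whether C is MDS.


Singleton RHS = n − k + 1 = 3, slack = -3, bound violated (no such code; not MDS).

Singleton bound: d ≤ n − k + 1.
Here n = 23, k = 21, so n − k + 1 = 3.
Given d = 6, check d ≤ 3: NO.
Slack = (n − k + 1) − d = -3.
The slack is negative: d = 6 exceeds n − k + 1 = 3 by 3, so the Singleton bound is violated and no linear [23, 21, 6]_2 code can exist. In particular it is not MDS (MDS requires d = n − k + 1 exactly).
Description: the claimed parameters are [23, 21, 6]_2; such a code would be impossible (violates the Singleton bound).


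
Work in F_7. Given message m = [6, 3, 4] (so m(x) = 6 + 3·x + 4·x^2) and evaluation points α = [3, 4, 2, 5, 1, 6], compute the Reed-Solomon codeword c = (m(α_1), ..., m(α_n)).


c = [2, 5, 0, 2, 6, 0]

Message polynomial: m(x) = 6 + 3·x + 4·x^2 (mod 7).
For each evaluation point α_i, compute m(α_i) mod 7:
  α_1 = 3: Horner steps 4 → 1 → 2, so m(3) = 2.
  α_2 = 4: Horner steps 4 → 5 → 5, so m(4) = 5.
  α_3 = 2: Horner steps 4 → 4 → 0, so m(2) = 0.
  α_4 = 5: Horner steps 4 → 2 → 2, so m(5) = 2.
  α_5 = 1: Horner steps 4 → 0 → 6, so m(1) = 6.
  α_6 = 6: Horner steps 4 → 6 → 0, so m(6) = 0.
Codeword c = [2, 5, 0, 2, 6, 0] ∈ F_7^6.


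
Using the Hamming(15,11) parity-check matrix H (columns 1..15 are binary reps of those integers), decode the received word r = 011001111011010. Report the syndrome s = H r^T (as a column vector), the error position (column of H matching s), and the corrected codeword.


s = (1, 0, 0, 0)^T, error position = 8, corrected codeword c = 011001101011010

Compute s = H r^T mod 2 one row at a time:
  s_1 = 1 + 1 + 0 + 1 + 1 + 0 + 1 + 0 = 5 ≡ 1 (mod 2).
  s_2 = 0 + 0 + 1 + 1 + 1 + 0 + 1 + 0 = 4 ≡ 0 (mod 2).
  s_3 = 1 + 1 + 1 + 1 + 0 + 1 + 1 + 0 = 6 ≡ 0 (mod 2).
  s_4 = 0 + 1 + 0 + 1 + 1 + 1 + 0 + 0 = 4 ≡ 0 (mod 2).
s = (1, 0, 0, 0)^T — this equals column 8 of H (binary 1000), so error is at position 8.
Correct: flip bit 8 of r = 011001111011010 to get c = 011001101011010.


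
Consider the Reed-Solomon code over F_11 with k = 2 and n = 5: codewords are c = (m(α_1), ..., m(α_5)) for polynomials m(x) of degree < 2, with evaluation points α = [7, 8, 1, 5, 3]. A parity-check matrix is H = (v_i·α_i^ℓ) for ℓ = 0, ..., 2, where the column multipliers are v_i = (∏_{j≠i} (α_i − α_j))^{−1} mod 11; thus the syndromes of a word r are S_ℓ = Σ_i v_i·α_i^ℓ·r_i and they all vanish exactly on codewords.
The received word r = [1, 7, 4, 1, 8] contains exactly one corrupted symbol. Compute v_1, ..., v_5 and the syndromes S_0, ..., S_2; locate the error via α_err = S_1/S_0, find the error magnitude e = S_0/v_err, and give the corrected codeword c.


S = (1, 7, 5), error at position 1, error magnitude e = 7, c = [5, 7, 4, 1, 8].

Step 1: column multipliers v_i = (∏_{j≠i}(α_i − α_j))^{−1} mod 11.
  i = 1 (α = 7): (7−8)(7−1)(7−5)(7−3) = (−1)·6·2·4 = −48 ≡ 7, so v_1 = 7^{−1} = 8 (mod 11).
  i = 2 (α = 8): (8−7)(8−1)(8−5)(8−3) = 1·7·3·5 = 105 ≡ 6, so v_2 = 6^{−1} = 2 (mod 11).
  i = 3 (α = 1): (1−7)(1−8)(1−5)(1−3) = (−6)·(−7)·(−4)·(−2) = 336 ≡ 6, so v_3 = 6^{−1} = 2 (mod 11).
  i = 4 (α = 5): (5−7)(5−8)(5−1)(5−3) = (−2)·(−3)·4·2 = 48 ≡ 4, so v_4 = 4^{−1} = 3 (mod 11).
  i = 5 (α = 3): (3−7)(3−8)(3−1)(3−5) = (−4)·(−5)·2·(−2) = −80 ≡ 8, so v_5 = 8^{−1} = 7 (mod 11).
  v = [8, 2, 2, 3, 7].
Step 2: syndromes of r = [1, 7, 4, 1, 8] (all sums mod 11).
  S_0 = Σ v_i r_i = 8·1 + 2·7 + 2·4 + 3·1 + 7·8 = 89 ≡ 1.
  S_1 = Σ v_i α_i r_i = 8·7·1 + 2·8·7 + 2·1·4 + 3·5·1 + 7·3·8 = 359 ≡ 7.
  α_i^2 mod 11 = [5, 9, 1, 3, 9].
  S_2 = Σ v_i α_i^2 r_i = 8·5·1 + 2·9·7 + 2·1·4 + 3·3·1 + 7·9·8 = 687 ≡ 5.
  S = (1, 7, 5) ≠ 0, so r is not a codeword (an error is present).
Step 3: locate the error. For a single error e at position i, S_ℓ = v_i·e·α_i^ℓ, so α_err = S_1/S_0.
  S_0^{−1} = 1^{−1} = 1 (mod 11), so α_err = 7·1 = 7 ≡ 7 = α_1. Error position i = 1.
  Consistency check: S_2/S_1 = 5·8 = 40 ≡ 7 = α_err ✓ (single-error assumption holds).
Step 4: error magnitude e = S_0/v_1 = S_0·∏_{j≠1}(α_1 − α_j) = 1·7 = 7 ≡ 7 (mod 11).
Step 5: correct position 1: c_1 = r_1 − e = 1 − 7 ≡ 5 (mod 11). Hence c = [5, 7, 4, 1, 8].
  Check: interpolating c through the α_i gives m(x) = 2 + 2·x (degree < 2) with m(α_i) = c_i for every i, so c is indeed a codeword.
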